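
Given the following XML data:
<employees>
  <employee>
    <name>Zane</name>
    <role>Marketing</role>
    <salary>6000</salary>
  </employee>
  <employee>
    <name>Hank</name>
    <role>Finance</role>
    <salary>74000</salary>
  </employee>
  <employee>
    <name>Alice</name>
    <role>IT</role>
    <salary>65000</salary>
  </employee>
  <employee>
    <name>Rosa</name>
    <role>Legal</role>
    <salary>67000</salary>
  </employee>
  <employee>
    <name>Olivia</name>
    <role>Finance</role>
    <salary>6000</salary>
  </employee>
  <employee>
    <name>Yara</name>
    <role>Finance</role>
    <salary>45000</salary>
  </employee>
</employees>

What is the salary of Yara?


Searching for <employee> with <name>Yara</name>
Found at position 6
<salary>45000</salary>

ANSWER: 45000


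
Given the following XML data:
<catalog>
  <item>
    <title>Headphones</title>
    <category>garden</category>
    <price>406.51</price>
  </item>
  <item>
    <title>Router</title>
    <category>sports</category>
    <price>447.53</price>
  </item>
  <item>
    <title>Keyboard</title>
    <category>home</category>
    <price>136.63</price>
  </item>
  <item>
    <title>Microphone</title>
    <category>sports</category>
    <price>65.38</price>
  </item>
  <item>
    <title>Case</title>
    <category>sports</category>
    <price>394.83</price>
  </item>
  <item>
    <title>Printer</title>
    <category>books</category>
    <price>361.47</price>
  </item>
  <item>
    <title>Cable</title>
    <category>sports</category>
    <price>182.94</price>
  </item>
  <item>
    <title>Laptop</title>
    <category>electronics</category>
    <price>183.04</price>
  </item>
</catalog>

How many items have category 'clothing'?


Scanning <item> elements for <category>clothing</category>:
Count: 0

ANSWER: 0


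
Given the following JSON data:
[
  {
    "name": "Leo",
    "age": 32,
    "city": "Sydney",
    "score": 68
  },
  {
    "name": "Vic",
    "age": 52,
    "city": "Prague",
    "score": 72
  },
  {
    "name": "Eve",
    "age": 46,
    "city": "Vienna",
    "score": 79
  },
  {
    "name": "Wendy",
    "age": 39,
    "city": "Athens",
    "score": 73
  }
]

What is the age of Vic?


Looking up record where name = Vic
Record index: 1
Field 'age' = 52

ANSWER: 52


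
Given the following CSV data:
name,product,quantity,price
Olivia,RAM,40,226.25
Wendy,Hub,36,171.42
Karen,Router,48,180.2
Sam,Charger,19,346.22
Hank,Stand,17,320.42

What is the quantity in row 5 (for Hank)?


Row 5: Hank
Column 'quantity' = 17

ANSWER: 17


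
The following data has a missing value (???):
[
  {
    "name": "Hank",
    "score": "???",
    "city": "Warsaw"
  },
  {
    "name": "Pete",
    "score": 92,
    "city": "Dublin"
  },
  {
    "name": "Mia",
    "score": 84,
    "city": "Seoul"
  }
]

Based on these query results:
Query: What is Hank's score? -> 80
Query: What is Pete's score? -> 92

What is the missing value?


The missing value is Hank's score
From query: Hank's score = 80

ANSWER: 80


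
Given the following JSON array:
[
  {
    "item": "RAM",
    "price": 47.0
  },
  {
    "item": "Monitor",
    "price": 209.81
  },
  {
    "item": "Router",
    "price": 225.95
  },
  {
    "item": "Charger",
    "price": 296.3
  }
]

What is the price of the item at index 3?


Array index 3 -> Charger
price = 296.3

ANSWER: 296.3


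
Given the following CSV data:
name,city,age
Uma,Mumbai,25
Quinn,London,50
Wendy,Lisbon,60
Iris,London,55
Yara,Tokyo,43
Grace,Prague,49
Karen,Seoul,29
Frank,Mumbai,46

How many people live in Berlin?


Scanning city column for 'Berlin':
Total matches: 0

ANSWER: 0


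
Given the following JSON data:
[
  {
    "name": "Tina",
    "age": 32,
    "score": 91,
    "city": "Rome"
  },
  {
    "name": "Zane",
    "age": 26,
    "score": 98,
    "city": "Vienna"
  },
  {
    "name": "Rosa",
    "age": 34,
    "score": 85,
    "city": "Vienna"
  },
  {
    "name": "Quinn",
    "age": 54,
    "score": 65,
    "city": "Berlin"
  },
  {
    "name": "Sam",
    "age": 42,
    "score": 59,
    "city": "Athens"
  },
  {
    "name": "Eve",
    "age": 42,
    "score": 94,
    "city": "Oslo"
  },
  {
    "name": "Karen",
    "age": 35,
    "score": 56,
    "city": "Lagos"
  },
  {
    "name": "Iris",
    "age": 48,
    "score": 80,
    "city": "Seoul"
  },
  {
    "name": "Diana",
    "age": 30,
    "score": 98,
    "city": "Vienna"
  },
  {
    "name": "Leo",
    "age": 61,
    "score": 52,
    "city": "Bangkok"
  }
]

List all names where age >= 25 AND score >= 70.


Checking both conditions:
  Tina (age=32, score=91) -> YES
  Zane (age=26, score=98) -> YES
  Rosa (age=34, score=85) -> YES
  Quinn (age=54, score=65) -> no
  Sam (age=42, score=59) -> no
  Eve (age=42, score=94) -> YES
  Karen (age=35, score=56) -> no
  Iris (age=48, score=80) -> YES
  Diana (age=30, score=98) -> YES
  Leo (age=61, score=52) -> no


ANSWER: Tina, Zane, Rosa, Eve, Iris, Diana


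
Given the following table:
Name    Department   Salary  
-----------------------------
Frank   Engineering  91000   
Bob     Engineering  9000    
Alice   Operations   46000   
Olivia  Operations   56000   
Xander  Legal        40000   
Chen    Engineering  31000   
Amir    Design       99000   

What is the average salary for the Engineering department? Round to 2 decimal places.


Engineering department members:
  Frank: 91000
  Bob: 9000
  Chen: 31000
Sum = 131000
Count = 3
Average = 131000 / 3 = 43666.67

ANSWER: 43666.67


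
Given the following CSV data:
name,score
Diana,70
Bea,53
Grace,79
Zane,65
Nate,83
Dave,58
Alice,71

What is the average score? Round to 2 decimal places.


Scores: 70, 53, 79, 65, 83, 58, 71
Sum = 479
Count = 7
Average = 479 / 7 = 68.43

ANSWER: 68.43


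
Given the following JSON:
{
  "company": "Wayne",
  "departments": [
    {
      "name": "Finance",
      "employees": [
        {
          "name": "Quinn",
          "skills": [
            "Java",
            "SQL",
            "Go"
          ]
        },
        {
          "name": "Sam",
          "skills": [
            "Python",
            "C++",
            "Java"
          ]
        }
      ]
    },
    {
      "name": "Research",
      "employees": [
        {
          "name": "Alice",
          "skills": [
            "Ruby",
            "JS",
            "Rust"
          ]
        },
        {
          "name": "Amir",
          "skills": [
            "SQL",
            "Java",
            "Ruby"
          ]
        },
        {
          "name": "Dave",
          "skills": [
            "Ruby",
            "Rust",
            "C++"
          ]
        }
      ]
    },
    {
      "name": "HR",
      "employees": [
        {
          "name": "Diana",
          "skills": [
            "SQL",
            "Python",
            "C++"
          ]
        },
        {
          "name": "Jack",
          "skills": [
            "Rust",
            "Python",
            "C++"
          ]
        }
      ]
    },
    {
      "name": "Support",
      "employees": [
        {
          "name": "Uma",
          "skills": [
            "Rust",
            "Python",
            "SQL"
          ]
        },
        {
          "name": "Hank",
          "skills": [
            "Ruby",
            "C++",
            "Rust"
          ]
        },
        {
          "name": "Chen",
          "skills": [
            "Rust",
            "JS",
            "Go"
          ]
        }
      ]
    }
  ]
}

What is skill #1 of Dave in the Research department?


Path: departments[1].employees[2].skills[0]
Value: Ruby

ANSWER: Ruby


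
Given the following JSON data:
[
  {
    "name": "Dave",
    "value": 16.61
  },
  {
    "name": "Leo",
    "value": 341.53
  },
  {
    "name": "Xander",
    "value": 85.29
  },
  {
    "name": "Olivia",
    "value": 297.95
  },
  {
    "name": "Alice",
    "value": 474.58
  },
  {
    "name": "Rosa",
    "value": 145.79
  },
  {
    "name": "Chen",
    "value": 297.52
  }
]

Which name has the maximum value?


Comparing values:
  Dave: 16.61
  Leo: 341.53
  Xander: 85.29
  Olivia: 297.95
  Alice: 474.58
  Rosa: 145.79
  Chen: 297.52
Maximum: Alice (474.58)

ANSWER: Alice


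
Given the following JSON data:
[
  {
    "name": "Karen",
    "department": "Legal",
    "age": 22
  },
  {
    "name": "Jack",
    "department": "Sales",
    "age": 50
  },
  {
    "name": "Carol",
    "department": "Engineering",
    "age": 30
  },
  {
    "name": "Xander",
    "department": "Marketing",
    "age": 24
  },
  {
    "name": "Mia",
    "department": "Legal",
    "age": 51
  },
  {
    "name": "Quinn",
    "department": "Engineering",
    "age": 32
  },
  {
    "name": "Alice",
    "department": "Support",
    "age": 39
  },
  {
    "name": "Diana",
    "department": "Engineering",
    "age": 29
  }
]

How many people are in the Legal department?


Scanning records for department = Legal
  Record 0: Karen
  Record 4: Mia
Count: 2

ANSWER: 2


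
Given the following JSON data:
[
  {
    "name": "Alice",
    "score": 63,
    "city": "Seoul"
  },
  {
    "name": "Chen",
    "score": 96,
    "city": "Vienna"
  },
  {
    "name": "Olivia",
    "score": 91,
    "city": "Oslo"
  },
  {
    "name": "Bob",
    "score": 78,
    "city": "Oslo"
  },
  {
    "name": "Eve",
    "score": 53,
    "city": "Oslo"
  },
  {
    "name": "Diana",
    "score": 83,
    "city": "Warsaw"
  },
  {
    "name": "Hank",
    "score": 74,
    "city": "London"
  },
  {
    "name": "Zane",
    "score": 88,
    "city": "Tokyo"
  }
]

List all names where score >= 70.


Filtering records where score >= 70:
  Alice (score=63) -> no
  Chen (score=96) -> YES
  Olivia (score=91) -> YES
  Bob (score=78) -> YES
  Eve (score=53) -> no
  Diana (score=83) -> YES
  Hank (score=74) -> YES
  Zane (score=88) -> YES


ANSWER: Chen, Olivia, Bob, Diana, Hank, Zane


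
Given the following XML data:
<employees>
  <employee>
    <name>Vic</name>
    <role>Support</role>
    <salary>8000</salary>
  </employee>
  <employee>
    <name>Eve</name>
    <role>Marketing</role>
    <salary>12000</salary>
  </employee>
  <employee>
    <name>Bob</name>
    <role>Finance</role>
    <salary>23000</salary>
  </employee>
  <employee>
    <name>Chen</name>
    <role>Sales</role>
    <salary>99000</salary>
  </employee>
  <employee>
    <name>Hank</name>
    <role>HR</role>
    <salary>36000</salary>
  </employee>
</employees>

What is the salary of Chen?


Searching for <employee> with <name>Chen</name>
Found at position 4
<salary>99000</salary>

ANSWER: 99000


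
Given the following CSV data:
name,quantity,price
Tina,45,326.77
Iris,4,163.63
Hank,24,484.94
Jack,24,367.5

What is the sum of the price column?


Values in 'price' column:
  Row 1: 326.77
  Row 2: 163.63
  Row 3: 484.94
  Row 4: 367.5
Sum = 326.77 + 163.63 + 484.94 + 367.5 = 1342.84

ANSWER: 1342.84


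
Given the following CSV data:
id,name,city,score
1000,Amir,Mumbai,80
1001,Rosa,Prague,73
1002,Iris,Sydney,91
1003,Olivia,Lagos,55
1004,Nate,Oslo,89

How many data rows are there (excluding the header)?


Counting rows (excluding header):
Header: id,name,city,score
Data rows: 5

ANSWER: 5


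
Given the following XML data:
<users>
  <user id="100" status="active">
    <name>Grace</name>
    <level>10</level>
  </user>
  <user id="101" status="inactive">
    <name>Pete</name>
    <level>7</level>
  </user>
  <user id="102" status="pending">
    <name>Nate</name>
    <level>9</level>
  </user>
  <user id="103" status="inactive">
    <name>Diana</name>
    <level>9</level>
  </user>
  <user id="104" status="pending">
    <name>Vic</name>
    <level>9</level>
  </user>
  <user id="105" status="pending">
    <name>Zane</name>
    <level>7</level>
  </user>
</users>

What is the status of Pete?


Finding user with name = Pete
user id="101" status="inactive"

ANSWER: inactive


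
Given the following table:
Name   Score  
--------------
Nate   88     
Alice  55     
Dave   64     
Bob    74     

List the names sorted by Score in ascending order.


Sorting by Score (ascending):
  Alice: 55
  Dave: 64
  Bob: 74
  Nate: 88


ANSWER: Alice, Dave, Bob, Nate


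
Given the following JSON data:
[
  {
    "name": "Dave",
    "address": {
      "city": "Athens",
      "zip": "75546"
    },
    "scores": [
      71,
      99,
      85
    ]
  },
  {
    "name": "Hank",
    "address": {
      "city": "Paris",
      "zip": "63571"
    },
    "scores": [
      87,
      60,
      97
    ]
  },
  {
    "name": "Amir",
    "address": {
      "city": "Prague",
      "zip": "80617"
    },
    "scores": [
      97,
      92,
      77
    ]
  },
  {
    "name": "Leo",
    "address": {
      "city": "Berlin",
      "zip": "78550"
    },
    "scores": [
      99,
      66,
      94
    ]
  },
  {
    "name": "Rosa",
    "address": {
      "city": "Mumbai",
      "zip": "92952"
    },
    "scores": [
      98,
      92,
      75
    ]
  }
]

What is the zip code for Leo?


Path: records[3].address.zip
Value: 78550

ANSWER: 78550


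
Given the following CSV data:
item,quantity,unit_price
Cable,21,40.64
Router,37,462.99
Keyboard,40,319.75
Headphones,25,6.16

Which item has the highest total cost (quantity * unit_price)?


Computing row totals:
  Cable: 853.44
  Router: 17130.63
  Keyboard: 12790.0
  Headphones: 154.0
Maximum: Router (17130.63)

ANSWER: Router


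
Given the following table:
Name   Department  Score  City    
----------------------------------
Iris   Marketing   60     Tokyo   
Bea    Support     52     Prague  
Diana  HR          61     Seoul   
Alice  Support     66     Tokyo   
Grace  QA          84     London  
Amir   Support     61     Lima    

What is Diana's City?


Row 3: Diana
City = Seoul

ANSWER: Seoul


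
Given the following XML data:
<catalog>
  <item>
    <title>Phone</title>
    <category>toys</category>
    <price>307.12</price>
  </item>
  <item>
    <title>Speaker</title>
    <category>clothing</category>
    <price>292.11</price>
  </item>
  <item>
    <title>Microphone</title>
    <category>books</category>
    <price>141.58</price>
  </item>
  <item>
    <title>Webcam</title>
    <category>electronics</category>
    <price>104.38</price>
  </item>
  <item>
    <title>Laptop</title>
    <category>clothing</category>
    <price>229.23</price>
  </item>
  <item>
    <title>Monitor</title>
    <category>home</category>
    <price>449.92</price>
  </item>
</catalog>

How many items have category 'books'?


Scanning <item> elements for <category>books</category>:
  Item 3: Microphone -> MATCH
Count: 1

ANSWER: 1


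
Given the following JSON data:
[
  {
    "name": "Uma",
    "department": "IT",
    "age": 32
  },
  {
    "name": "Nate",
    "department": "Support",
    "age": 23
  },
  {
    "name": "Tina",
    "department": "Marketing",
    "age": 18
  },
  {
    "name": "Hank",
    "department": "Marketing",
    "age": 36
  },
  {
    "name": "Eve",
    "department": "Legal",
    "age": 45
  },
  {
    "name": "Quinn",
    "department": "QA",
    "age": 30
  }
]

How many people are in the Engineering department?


Scanning records for department = Engineering
  No matches found
Count: 0

ANSWER: 0


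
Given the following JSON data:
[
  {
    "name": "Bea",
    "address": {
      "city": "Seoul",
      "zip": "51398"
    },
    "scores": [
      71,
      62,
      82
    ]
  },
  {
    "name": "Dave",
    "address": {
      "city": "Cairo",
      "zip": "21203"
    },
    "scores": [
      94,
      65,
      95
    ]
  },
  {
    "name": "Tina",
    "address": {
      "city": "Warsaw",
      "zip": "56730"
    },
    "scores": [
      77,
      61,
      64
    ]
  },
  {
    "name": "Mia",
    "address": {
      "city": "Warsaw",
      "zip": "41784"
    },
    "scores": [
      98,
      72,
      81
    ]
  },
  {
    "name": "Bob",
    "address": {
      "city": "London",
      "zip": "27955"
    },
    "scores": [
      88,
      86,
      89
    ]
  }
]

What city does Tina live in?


Path: records[2].address.city
Value: Warsaw

ANSWER: Warsaw


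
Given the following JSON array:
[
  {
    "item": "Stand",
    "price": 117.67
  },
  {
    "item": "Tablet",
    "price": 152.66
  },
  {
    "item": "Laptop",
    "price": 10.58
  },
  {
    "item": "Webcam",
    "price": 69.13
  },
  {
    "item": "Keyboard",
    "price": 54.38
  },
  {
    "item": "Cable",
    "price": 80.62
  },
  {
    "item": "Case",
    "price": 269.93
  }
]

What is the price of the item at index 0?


Array index 0 -> Stand
price = 117.67

ANSWER: 117.67


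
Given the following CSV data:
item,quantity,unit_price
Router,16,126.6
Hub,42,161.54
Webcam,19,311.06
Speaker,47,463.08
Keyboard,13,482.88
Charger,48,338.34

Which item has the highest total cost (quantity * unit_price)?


Computing row totals:
  Router: 2025.6
  Hub: 6784.68
  Webcam: 5910.14
  Speaker: 21764.76
  Keyboard: 6277.44
  Charger: 16240.32
Maximum: Speaker (21764.76)

ANSWER: Speaker


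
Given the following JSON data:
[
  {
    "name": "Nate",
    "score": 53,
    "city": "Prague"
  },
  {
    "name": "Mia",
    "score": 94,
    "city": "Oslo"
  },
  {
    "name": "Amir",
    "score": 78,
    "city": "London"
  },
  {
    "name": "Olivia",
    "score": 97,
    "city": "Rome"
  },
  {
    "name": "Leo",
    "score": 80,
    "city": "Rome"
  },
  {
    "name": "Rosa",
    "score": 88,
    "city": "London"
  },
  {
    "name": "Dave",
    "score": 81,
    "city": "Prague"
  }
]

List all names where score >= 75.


Filtering records where score >= 75:
  Nate (score=53) -> no
  Mia (score=94) -> YES
  Amir (score=78) -> YES
  Olivia (score=97) -> YES
  Leo (score=80) -> YES
  Rosa (score=88) -> YES
  Dave (score=81) -> YES


ANSWER: Mia, Amir, Olivia, Leo, Rosa, Dave


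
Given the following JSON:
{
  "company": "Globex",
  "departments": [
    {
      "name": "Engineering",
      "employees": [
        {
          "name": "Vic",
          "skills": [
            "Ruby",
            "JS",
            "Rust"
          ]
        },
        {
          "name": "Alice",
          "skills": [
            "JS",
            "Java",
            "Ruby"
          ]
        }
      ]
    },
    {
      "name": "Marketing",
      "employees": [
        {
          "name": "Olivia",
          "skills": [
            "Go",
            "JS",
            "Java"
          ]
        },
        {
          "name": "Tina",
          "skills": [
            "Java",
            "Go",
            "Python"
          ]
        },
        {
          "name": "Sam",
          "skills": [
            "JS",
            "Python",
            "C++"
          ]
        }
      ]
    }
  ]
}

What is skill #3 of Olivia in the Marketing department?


Path: departments[1].employees[0].skills[2]
Value: Java

ANSWER: Java


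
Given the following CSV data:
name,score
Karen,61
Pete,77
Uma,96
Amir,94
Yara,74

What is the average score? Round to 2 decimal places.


Scores: 61, 77, 96, 94, 74
Sum = 402
Count = 5
Average = 402 / 5 = 80.40

ANSWER: 80.40


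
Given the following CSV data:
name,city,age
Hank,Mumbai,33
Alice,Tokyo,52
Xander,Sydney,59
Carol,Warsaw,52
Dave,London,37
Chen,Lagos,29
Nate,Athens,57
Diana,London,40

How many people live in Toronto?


Scanning city column for 'Toronto':
Total matches: 0

ANSWER: 0


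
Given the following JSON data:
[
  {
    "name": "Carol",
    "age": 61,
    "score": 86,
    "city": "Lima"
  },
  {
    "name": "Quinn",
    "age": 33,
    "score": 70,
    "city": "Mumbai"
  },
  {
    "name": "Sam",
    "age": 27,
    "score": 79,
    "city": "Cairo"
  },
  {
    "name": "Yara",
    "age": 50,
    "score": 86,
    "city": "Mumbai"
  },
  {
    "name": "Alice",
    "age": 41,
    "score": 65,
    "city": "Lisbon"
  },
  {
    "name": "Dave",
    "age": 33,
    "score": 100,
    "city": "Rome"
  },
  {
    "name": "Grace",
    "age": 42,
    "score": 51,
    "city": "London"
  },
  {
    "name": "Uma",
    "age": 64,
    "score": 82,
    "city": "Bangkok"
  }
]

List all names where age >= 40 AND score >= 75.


Checking both conditions:
  Carol (age=61, score=86) -> YES
  Quinn (age=33, score=70) -> no
  Sam (age=27, score=79) -> no
  Yara (age=50, score=86) -> YES
  Alice (age=41, score=65) -> no
  Dave (age=33, score=100) -> no
  Grace (age=42, score=51) -> no
  Uma (age=64, score=82) -> YES


ANSWER: Carol, Yara, Uma


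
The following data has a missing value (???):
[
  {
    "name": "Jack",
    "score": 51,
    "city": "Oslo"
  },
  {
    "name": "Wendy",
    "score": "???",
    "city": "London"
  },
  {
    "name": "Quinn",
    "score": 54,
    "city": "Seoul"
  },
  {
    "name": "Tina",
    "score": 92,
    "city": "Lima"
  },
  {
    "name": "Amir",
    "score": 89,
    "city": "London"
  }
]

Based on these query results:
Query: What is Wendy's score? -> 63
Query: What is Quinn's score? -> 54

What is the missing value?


The missing value is Wendy's score
From query: Wendy's score = 63

ANSWER: 63


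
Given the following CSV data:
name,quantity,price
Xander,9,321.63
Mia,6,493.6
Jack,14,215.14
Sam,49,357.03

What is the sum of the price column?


Values in 'price' column:
  Row 1: 321.63
  Row 2: 493.6
  Row 3: 215.14
  Row 4: 357.03
Sum = 321.63 + 493.6 + 215.14 + 357.03 = 1387.4

ANSWER: 1387.4


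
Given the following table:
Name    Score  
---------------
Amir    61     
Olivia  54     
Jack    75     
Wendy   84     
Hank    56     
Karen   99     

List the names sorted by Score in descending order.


Sorting by Score (descending):
  Karen: 99
  Wendy: 84
  Jack: 75
  Amir: 61
  Hank: 56
  Olivia: 54


ANSWER: Karen, Wendy, Jack, Amir, Hank, Olivia


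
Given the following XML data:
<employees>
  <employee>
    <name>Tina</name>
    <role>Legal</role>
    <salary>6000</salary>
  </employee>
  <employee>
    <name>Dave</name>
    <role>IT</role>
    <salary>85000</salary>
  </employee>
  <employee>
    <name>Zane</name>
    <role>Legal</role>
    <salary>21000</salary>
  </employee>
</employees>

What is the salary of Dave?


Searching for <employee> with <name>Dave</name>
Found at position 2
<salary>85000</salary>

ANSWER: 85000


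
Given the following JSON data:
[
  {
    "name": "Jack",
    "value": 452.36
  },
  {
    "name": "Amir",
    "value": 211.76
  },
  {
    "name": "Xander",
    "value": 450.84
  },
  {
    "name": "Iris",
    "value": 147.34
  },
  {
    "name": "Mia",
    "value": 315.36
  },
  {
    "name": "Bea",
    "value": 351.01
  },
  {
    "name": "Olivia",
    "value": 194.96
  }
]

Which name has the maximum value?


Comparing values:
  Jack: 452.36
  Amir: 211.76
  Xander: 450.84
  Iris: 147.34
  Mia: 315.36
  Bea: 351.01
  Olivia: 194.96
Maximum: Jack (452.36)

ANSWER: Jack


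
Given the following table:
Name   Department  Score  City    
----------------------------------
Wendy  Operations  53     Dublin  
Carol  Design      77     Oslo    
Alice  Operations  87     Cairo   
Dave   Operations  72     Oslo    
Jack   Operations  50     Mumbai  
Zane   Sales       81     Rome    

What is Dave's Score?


Row 4: Dave
Score = 72

ANSWER: 72


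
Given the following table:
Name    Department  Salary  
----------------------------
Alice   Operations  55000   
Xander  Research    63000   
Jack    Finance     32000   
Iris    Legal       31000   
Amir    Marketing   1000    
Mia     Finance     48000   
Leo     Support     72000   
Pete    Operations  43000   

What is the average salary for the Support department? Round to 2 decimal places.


Support department members:
  Leo: 72000
Sum = 72000
Count = 1
Average = 72000 / 1 = 72000.00

ANSWER: 72000.00


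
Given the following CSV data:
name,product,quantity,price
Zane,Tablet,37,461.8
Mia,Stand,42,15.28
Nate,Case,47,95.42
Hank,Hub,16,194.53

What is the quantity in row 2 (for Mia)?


Row 2: Mia
Column 'quantity' = 42

ANSWER: 42


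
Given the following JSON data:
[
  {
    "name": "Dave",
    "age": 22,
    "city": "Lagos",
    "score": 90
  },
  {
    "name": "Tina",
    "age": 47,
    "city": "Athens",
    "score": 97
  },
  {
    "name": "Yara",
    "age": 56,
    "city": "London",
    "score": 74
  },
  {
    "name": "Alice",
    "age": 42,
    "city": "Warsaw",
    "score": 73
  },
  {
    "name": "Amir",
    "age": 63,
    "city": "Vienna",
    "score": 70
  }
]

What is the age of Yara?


Looking up record where name = Yara
Record index: 2
Field 'age' = 56

ANSWER: 56


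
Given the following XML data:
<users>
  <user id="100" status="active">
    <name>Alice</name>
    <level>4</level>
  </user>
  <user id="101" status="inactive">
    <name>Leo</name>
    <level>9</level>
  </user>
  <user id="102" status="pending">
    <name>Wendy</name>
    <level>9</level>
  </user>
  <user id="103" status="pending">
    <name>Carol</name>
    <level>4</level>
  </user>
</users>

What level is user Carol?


Finding user: Carol
<level>4</level>

ANSWER: 4


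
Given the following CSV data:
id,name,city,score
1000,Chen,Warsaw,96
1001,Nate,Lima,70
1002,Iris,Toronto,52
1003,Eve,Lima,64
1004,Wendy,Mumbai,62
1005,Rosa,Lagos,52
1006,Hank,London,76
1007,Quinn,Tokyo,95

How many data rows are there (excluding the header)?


Counting rows (excluding header):
Header: id,name,city,score
Data rows: 8

ANSWER: 8


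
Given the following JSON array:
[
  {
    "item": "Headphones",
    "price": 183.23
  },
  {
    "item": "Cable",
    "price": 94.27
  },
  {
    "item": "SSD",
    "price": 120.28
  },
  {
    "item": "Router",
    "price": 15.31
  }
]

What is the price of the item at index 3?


Array index 3 -> Router
price = 15.31

ANSWER: 15.31


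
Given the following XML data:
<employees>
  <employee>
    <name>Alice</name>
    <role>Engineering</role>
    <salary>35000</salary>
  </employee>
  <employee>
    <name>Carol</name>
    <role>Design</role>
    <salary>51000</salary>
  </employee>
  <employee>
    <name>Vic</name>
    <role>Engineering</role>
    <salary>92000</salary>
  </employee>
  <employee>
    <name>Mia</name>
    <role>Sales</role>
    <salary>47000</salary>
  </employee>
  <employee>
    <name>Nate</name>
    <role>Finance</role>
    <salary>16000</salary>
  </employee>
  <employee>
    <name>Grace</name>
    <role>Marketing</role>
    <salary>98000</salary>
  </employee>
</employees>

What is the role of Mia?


Searching for <employee> with <name>Mia</name>
Found at position 4
<role>Sales</role>

ANSWER: Sales


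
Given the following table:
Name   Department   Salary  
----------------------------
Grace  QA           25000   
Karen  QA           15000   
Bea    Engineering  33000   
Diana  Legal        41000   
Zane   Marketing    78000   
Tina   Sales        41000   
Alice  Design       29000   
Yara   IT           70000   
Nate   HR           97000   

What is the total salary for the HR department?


HR department members:
  Nate: 97000
Total = 97000 = 97000

ANSWER: 97000


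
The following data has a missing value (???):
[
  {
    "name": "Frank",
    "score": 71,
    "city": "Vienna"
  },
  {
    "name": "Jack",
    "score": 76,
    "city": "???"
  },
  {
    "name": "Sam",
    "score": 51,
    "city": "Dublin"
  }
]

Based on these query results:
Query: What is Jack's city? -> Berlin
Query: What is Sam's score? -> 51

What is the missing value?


The missing value is Jack's city
From query: Jack's city = Berlin

ANSWER: Berlin


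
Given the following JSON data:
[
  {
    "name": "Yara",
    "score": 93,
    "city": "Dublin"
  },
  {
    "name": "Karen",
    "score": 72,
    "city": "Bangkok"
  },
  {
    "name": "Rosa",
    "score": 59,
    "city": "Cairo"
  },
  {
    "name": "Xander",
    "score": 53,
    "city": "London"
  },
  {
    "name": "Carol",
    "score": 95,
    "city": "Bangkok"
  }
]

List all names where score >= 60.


Filtering records where score >= 60:
  Yara (score=93) -> YES
  Karen (score=72) -> YES
  Rosa (score=59) -> no
  Xander (score=53) -> no
  Carol (score=95) -> YES


ANSWER: Yara, Karen, Carol


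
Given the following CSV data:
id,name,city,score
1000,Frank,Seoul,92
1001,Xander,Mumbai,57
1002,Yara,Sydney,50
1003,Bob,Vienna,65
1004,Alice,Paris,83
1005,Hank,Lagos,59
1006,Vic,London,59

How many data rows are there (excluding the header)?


Counting rows (excluding header):
Header: id,name,city,score
Data rows: 7

ANSWER: 7


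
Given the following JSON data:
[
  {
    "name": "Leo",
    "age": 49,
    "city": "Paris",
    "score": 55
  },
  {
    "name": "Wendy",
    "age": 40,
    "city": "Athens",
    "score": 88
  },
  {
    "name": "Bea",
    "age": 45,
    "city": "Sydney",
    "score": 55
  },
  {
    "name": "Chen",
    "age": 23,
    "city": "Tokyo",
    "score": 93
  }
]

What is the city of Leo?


Looking up record where name = Leo
Record index: 0
Field 'city' = Paris

ANSWER: Paris


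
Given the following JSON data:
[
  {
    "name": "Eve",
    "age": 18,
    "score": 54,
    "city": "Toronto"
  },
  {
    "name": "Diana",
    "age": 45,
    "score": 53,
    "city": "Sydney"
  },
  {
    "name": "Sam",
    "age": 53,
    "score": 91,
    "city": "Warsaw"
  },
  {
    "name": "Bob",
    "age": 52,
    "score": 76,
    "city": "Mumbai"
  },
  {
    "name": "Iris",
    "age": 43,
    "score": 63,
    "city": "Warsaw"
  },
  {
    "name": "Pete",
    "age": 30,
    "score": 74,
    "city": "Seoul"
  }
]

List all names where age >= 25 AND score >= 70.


Checking both conditions:
  Eve (age=18, score=54) -> no
  Diana (age=45, score=53) -> no
  Sam (age=53, score=91) -> YES
  Bob (age=52, score=76) -> YES
  Iris (age=43, score=63) -> no
  Pete (age=30, score=74) -> YES


ANSWER: Sam, Bob, Pete


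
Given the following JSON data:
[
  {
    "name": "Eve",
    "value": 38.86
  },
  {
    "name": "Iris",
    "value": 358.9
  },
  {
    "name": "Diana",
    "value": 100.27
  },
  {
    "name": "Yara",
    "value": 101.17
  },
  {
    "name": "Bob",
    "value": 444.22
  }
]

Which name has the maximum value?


Comparing values:
  Eve: 38.86
  Iris: 358.9
  Diana: 100.27
  Yara: 101.17
  Bob: 444.22
Maximum: Bob (444.22)

ANSWER: Bob


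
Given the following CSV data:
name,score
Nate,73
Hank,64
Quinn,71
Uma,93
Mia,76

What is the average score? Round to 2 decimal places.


Scores: 73, 64, 71, 93, 76
Sum = 377
Count = 5
Average = 377 / 5 = 75.40

ANSWER: 75.40


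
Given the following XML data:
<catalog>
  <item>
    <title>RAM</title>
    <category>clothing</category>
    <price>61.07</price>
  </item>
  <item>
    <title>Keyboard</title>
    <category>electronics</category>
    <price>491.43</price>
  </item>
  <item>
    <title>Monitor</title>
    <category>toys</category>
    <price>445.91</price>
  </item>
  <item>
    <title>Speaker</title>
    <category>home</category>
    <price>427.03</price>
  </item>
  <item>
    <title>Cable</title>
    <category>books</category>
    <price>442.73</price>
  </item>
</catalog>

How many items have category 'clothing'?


Scanning <item> elements for <category>clothing</category>:
  Item 1: RAM -> MATCH
Count: 1

ANSWER: 1


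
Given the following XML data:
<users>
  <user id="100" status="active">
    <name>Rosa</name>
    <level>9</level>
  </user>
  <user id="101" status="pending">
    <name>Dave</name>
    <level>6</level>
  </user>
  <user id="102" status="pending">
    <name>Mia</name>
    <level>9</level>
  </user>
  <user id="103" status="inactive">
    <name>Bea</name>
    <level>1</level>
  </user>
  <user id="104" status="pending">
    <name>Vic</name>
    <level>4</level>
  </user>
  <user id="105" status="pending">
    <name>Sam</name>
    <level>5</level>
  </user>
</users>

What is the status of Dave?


Finding user with name = Dave
user id="101" status="pending"

ANSWER: pending


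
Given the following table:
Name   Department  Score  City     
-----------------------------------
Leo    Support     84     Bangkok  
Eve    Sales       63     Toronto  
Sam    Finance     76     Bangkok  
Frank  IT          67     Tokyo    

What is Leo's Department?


Row 1: Leo
Department = Support

ANSWER: Support


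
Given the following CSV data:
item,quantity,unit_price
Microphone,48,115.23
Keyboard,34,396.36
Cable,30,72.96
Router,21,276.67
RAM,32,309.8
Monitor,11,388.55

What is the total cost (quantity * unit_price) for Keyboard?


Row: Keyboard
quantity = 34
unit_price = 396.36
total = 34 * 396.36 = 13476.24

ANSWER: 13476.24


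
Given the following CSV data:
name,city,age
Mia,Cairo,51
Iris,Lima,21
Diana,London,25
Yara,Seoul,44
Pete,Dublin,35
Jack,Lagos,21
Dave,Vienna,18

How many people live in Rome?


Scanning city column for 'Rome':
Total matches: 0

ANSWER: 0


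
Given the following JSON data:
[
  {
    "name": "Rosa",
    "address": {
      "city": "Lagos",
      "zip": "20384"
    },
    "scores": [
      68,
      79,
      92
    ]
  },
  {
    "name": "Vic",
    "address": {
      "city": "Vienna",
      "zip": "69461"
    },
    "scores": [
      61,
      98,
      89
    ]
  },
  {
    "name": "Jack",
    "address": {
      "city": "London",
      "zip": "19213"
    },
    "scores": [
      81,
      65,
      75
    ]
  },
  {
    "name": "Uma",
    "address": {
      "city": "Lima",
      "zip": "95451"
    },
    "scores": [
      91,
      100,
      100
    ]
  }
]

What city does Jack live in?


Path: records[2].address.city
Value: London

ANSWER: London


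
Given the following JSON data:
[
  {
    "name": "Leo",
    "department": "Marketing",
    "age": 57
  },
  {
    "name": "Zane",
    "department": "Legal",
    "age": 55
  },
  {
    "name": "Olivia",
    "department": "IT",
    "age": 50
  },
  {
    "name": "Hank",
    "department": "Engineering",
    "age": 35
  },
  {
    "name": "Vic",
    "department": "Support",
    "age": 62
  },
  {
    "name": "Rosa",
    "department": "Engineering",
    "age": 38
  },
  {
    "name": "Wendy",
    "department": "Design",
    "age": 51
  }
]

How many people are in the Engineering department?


Scanning records for department = Engineering
  Record 3: Hank
  Record 5: Rosa
Count: 2

ANSWER: 2


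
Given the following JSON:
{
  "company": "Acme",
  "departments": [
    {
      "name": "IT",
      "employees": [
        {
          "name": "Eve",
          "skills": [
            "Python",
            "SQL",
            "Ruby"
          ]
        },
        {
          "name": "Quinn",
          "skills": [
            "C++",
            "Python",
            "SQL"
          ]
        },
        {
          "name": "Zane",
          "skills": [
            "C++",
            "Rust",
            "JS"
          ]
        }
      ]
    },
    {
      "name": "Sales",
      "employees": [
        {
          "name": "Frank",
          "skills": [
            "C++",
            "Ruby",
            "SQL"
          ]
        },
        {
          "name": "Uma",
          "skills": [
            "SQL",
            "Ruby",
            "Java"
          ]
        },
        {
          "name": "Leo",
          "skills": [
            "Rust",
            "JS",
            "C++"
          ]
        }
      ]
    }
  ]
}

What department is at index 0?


Path: departments[0].name
Value: IT

ANSWER: IT


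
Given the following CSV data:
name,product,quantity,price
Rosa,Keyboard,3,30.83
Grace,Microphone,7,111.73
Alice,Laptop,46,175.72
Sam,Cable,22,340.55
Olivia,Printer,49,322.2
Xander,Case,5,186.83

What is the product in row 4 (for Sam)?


Row 4: Sam
Column 'product' = Cable

ANSWER: Cable


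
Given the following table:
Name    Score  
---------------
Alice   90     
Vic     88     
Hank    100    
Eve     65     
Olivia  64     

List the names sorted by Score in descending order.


Sorting by Score (descending):
  Hank: 100
  Alice: 90
  Vic: 88
  Eve: 65
  Olivia: 64


ANSWER: Hank, Alice, Vic, Eve, Olivia


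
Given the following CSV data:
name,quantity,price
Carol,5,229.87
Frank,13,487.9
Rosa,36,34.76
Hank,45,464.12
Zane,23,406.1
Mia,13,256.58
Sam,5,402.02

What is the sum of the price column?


Values in 'price' column:
  Row 1: 229.87
  Row 2: 487.9
  Row 3: 34.76
  Row 4: 464.12
  Row 5: 406.1
  Row 6: 256.58
  Row 7: 402.02
Sum = 229.87 + 487.9 + 34.76 + 464.12 + 406.1 + 256.58 + 402.02 = 2281.35

ANSWER: 2281.35


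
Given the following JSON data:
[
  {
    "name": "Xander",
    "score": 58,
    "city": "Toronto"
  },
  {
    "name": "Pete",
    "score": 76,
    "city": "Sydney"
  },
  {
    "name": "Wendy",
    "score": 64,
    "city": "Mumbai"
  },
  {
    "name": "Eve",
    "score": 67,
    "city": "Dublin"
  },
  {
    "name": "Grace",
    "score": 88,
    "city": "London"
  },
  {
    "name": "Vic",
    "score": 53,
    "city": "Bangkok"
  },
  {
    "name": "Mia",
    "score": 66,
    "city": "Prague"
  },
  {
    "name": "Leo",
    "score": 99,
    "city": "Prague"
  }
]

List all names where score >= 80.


Filtering records where score >= 80:
  Xander (score=58) -> no
  Pete (score=76) -> no
  Wendy (score=64) -> no
  Eve (score=67) -> no
  Grace (score=88) -> YES
  Vic (score=53) -> no
  Mia (score=66) -> no
  Leo (score=99) -> YES


ANSWER: Grace, Leo


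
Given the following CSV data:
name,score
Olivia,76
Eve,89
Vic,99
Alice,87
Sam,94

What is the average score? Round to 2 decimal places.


Scores: 76, 89, 99, 87, 94
Sum = 445
Count = 5
Average = 445 / 5 = 89.00

ANSWER: 89.00


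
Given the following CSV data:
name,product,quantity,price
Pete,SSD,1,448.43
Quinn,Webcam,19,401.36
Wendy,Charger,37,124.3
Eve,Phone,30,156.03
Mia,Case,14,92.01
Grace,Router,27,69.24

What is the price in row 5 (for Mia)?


Row 5: Mia
Column 'price' = 92.01

ANSWER: 92.01


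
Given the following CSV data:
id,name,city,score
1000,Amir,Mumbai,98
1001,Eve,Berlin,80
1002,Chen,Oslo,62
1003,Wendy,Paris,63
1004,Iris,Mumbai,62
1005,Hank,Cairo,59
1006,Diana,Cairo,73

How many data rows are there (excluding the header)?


Counting rows (excluding header):
Header: id,name,city,score
Data rows: 7

ANSWER: 7


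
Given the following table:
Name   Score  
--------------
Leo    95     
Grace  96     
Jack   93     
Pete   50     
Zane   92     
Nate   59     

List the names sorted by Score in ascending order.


Sorting by Score (ascending):
  Pete: 50
  Nate: 59
  Zane: 92
  Jack: 93
  Leo: 95
  Grace: 96


ANSWER: Pete, Nate, Zane, Jack, Leo, Grace


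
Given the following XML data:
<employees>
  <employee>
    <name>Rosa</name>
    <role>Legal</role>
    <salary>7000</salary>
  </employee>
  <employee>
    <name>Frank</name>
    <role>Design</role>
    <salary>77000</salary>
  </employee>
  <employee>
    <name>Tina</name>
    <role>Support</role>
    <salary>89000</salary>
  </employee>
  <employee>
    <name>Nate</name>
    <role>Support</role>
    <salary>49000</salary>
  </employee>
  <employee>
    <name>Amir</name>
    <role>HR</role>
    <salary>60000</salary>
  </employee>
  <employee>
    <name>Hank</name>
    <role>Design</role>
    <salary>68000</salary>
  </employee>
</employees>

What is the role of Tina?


Searching for <employee> with <name>Tina</name>
Found at position 3
<role>Support</role>

ANSWER: Support


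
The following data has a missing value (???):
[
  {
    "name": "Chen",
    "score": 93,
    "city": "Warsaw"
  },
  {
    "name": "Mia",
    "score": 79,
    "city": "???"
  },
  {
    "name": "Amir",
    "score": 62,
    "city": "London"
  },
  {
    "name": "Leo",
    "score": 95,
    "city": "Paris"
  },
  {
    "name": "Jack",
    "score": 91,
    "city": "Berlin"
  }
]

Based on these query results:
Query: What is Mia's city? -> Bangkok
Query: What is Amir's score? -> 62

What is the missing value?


The missing value is Mia's city
From query: Mia's city = Bangkok

ANSWER: Bangkok


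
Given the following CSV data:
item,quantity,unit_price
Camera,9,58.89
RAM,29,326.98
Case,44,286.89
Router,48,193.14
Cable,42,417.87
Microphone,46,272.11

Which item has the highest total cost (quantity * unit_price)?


Computing row totals:
  Camera: 530.01
  RAM: 9482.42
  Case: 12623.16
  Router: 9270.72
  Cable: 17550.54
  Microphone: 12517.06
Maximum: Cable (17550.54)

ANSWER: Cable


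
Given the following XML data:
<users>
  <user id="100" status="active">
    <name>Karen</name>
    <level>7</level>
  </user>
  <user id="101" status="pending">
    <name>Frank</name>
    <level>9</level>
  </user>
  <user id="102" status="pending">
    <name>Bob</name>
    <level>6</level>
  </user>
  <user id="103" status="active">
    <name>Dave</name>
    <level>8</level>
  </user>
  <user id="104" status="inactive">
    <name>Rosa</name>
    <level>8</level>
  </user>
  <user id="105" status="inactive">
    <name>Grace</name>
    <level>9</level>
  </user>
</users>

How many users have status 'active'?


Counting users with status='active':
  Karen (id=100) -> MATCH
  Dave (id=103) -> MATCH
Count: 2

ANSWER: 2
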